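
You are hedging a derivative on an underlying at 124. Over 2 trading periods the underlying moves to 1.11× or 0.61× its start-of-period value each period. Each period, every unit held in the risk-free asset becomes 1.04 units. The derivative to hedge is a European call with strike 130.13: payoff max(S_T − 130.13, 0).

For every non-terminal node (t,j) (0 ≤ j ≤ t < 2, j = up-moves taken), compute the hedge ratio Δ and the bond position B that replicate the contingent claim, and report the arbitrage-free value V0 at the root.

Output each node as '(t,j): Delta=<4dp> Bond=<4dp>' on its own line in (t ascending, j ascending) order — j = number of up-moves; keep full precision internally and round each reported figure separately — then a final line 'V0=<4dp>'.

No-arbitrage ⇒ martingale measure with p* = (R−d)/(u−d) = 0.8600.
Terminal payoffs: V(2,0)=0.0000, V(2,1)=0.0000, V(2,2)=22.6504
  t=1,j=0: stock 75.6400 → up 83.9604 (V=0.0000), down 46.1404 (V=0.0000). Price 0.0000; hedge Δ=0.0000, bond B=0.0000.
  t=1,j=1: stock 137.6400 → up 152.7804 (V=22.6504), down 83.9604 (V=0.0000). Price 18.7301; hedge Δ=0.3291, bond B=-26.5707.
  t=0,j=0: stock 124.0000 → up 137.6400 (V=18.7301), down 75.6400 (V=0.0000). Price 15.4884; hedge Δ=0.3021, bond B=-21.9719.
Check: Δ(0,0)·S0 + B(0,0) = 15.4884 = V0.

(0,0): Delta=0.3021 Bond=-21.9719
(1,0): Delta=0.0000 Bond=0.0000
(1,1): Delta=0.3291 Bond=-26.5707
V0=15.4884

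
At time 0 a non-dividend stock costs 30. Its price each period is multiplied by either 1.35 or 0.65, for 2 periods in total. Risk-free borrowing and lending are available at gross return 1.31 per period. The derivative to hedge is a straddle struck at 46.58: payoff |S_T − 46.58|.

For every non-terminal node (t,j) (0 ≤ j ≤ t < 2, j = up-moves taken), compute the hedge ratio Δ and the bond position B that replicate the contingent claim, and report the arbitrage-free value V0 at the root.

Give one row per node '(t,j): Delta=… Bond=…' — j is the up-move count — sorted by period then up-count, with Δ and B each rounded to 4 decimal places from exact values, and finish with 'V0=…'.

Risk-neutral probability p* = (R−d)/(u−d) = (1.31−0.65)/(1.35−0.65) = 0.9429.
Terminal values V(2,·): V(2,0)=33.9050, V(2,1)=20.2550, V(2,2)=8.0950
(1,0): S=19.5000. Δ = (V_up−V_dn)/(S_up−S_dn) = (20.2550−33.9050)/(26.3250−12.6750) = -1.0000. V = [p*·20.2550 + (1−p*)·33.9050]/1.31 = 16.0573. B = V − Δ·S = 35.5573.
(1,1): S=40.5000. Δ = (V_up−V_dn)/(S_up−S_dn) = (8.0950−20.2550)/(54.6750−26.3250) = -0.4289. V = [p*·8.0950 + (1−p*)·20.2550]/1.31 = 6.7098. B = V − Δ·S = 24.0812.
(0,0): S=30.0000. Δ = (V_up−V_dn)/(S_up−S_dn) = (6.7098−16.0573)/(40.5000−19.5000) = -0.4451. V = [p*·6.7098 + (1−p*)·16.0573]/1.31 = 5.5297. B = V − Δ·S = 18.8832.
Root portfolio cost Δ·30+B reproduces V0=5.5297.

(0,0): Delta=-0.4451 Bond=18.8832
(1,0): Delta=-1.0000 Bond=35.5573
(1,1): Delta=-0.4289 Bond=24.0812
V0=5.5297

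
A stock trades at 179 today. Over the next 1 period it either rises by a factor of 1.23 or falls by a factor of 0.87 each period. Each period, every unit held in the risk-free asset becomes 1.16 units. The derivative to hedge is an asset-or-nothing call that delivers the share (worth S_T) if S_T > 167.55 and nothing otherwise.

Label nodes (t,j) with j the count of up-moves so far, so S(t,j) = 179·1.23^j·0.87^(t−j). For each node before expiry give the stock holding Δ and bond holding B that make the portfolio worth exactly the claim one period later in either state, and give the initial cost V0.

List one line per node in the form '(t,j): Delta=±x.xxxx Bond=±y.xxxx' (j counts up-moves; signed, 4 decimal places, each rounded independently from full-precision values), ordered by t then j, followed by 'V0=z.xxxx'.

No-arbitrage ⇒ martingale measure with p* = (R−d)/(u−d) = 0.8056.
Terminal payoffs: V(1,0)=0.0000, V(1,1)=220.1700
  t=0,j=0: stock 179.0000 → up 220.1700 (V=220.1700), down 155.7300 (V=0.0000). Price 152.8958; hedge Δ=3.4167, bond B=-458.6875.
The time-0 hedge costs 152.8958, which is the no-arbitrage price.

(0,0): Delta=3.4167 Bond=-458.6875
V0=152.8958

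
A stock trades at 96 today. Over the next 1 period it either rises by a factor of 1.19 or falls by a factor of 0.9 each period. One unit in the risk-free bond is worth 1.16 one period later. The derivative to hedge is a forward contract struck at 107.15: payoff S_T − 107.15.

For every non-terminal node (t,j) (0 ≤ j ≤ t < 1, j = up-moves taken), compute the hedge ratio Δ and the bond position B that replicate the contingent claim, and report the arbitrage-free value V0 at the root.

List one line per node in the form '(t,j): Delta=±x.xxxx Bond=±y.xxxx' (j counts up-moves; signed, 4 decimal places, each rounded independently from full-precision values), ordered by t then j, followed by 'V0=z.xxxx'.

(0,0): Delta=1.0000 Bond=-92.3707
V0=3.6293

The replicating-portfolio and risk-neutral prices coincide; use p* = (1.16−0.9)/(1.19−0.9) = 0.8966 for the latter.
At expiry t=1: V(1,0)=-20.7500, V(1,1)=7.0900
  t=0,j=0: stock 96.0000 → up 114.2400 (V=7.0900), down 86.4000 (V=-20.7500). Price 3.6293; hedge Δ=1.0000, bond B=-92.3707.
The time-0 hedge costs 3.6293, which is the no-arbitrage price.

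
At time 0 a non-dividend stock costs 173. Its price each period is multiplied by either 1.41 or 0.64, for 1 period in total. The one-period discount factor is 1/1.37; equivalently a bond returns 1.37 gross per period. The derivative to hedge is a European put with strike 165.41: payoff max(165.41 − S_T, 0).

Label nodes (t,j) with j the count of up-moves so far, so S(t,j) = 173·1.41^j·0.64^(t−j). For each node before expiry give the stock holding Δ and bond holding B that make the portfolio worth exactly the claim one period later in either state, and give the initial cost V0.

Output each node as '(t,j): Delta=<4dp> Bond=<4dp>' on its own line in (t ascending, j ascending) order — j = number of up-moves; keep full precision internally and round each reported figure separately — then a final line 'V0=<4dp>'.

Since d<R<u, set p* = (R−d)/(u−d) = 0.9481; price each node as the discounted p*-expectation of its children.
At expiry t=1: V(1,0)=54.6900, V(1,1)=0.0000
Node (0,0) S=173.0000: V=(p*·0.0000+(1−p*)·54.6900)/1.37=2.0738; Δ=(0.0000−54.6900)/(243.9300−110.7200)=-0.4106; B=V−Δ·S=73.0997
The time-0 hedge costs 2.0738, which is the no-arbitrage price.

(0,0): Delta=-0.4106 Bond=73.0997
V0=2.0738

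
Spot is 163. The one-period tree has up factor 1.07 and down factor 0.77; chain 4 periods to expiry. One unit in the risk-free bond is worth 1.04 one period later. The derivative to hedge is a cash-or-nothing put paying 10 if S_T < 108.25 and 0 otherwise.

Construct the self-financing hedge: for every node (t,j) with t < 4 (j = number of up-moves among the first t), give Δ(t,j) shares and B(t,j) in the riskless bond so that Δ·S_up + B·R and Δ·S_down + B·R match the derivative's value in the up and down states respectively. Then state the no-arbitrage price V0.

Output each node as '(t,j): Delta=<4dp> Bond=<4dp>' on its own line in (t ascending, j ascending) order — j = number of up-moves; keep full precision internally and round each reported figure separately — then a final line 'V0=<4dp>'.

Risk-neutral probability p* = (R−d)/(u−d) = (1.04−0.77)/(1.07−0.77) = 0.9000.
At expiry t=4: V(4,0)=10.0000, V(4,1)=10.0000, V(4,2)=0.0000, V(4,3)=0.0000, V(4,4)=0.0000
Node (3,0) S=74.4149: V=(p*·10.0000+(1−p*)·10.0000)/1.04=9.6154; Δ=(10.0000−10.0000)/(79.6239−57.2995)=0.0000; B=V−Δ·S=9.6154
Node (3,1) S=103.4077: V=(p*·0.0000+(1−p*)·10.0000)/1.04=0.9615; Δ=(0.0000−10.0000)/(110.6462−79.6239)=-0.3223; B=V−Δ·S=34.2949
Node (3,2) S=143.6964: V=(p*·0.0000+(1−p*)·0.0000)/1.04=0.0000; Δ=(0.0000−0.0000)/(153.7551−110.6462)=0.0000; B=V−Δ·S=0.0000
Node (3,3) S=199.6820: V=(p*·0.0000+(1−p*)·0.0000)/1.04=0.0000; Δ=(0.0000−0.0000)/(213.6597−153.7551)=0.0000; B=V−Δ·S=0.0000
Node (2,0) S=96.6427: V=(p*·0.9615+(1−p*)·9.6154)/1.04=1.7567; Δ=(0.9615−9.6154)/(103.4077−74.4149)=-0.2985; B=V−Δ·S=30.6028
Node (2,1) S=134.2957: V=(p*·0.0000+(1−p*)·0.9615)/1.04=0.0925; Δ=(0.0000−0.9615)/(143.6964−103.4077)=-0.0239; B=V−Δ·S=3.2976
Node (2,2) S=186.6187: V=(p*·0.0000+(1−p*)·0.0000)/1.04=0.0000; Δ=(0.0000−0.0000)/(199.6820−143.6964)=0.0000; B=V−Δ·S=0.0000
Node (1,0) S=125.5100: V=(p*·0.0925+(1−p*)·1.7567)/1.04=0.2489; Δ=(0.0925−1.7567)/(134.2957−96.6427)=-0.0442; B=V−Δ·S=5.7963
Node (1,1) S=174.4100: V=(p*·0.0000+(1−p*)·0.0925)/1.04=0.0089; Δ=(0.0000−0.0925)/(186.6187−134.2957)=-0.0018; B=V−Δ·S=0.3171
Node (0,0) S=163.0000: V=(p*·0.0089+(1−p*)·0.2489)/1.04=0.0316; Δ=(0.0089−0.2489)/(174.4100−125.5100)=-0.0049; B=V−Δ·S=0.8317
Check: Δ(0,0)·S0 + B(0,0) = 0.0316 = V0.

(0,0): Delta=-0.0049 Bond=0.8317
(1,0): Delta=-0.0442 Bond=5.7963
(1,1): Delta=-0.0018 Bond=0.3171
(2,0): Delta=-0.2985 Bond=30.6028
(2,1): Delta=-0.0239 Bond=3.2976
(2,2): Delta=0.0000 Bond=0.0000
(3,0): Delta=0.0000 Bond=9.6154
(3,1): Delta=-0.3223 Bond=34.2949
(3,2): Delta=0.0000 Bond=0.0000
(3,3): Delta=0.0000 Bond=0.0000
V0=0.0316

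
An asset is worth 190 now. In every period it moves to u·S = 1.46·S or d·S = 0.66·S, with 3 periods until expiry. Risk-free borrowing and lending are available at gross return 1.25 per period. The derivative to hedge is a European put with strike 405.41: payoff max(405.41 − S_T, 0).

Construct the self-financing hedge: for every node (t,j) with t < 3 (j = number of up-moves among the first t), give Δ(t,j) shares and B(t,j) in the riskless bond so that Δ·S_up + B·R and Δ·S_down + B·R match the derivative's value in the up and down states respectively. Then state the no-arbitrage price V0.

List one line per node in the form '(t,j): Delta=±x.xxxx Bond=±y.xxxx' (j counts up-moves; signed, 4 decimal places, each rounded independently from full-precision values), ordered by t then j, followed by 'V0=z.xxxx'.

(0,0): Delta=-0.5743 Bond=164.8611
(1,0): Delta=-1.0000 Bond=259.4624
(1,1): Delta=-0.5058 Bond=187.0746
(2,0): Delta=-1.0000 Bond=324.3280
(2,1): Delta=-1.0000 Bond=324.3280
(2,2): Delta=-0.4263 Bond=201.6367
V0=55.7490

No-arbitrage ⇒ martingale measure with p* = (R−d)/(u−d) = 0.7375.
Terminal values V(3,·): V(3,0)=350.7858, V(3,1)=284.5746, V(3,2)=138.1074, V(3,3)=0.0000
  t=2,j=0: stock 82.7640 → up 120.8354 (V=284.5746), down 54.6242 (V=350.7858). Price 241.5640; hedge Δ=-1.0000, bond B=324.3280.
  t=2,j=1: stock 183.0840 → up 267.3026 (V=138.1074), down 120.8354 (V=284.5746). Price 141.2440; hedge Δ=-1.0000, bond B=324.3280.
  t=2,j=2: stock 405.0040 → up 591.3058 (V=0.0000), down 267.3026 (V=138.1074). Price 29.0025; hedge Δ=-0.4263, bond B=201.6367.
  t=1,j=0: stock 125.4000 → up 183.0840 (V=141.2440), down 82.7640 (V=241.5640). Price 134.0624; hedge Δ=-1.0000, bond B=259.4624.
  t=1,j=1: stock 277.4000 → up 405.0040 (V=29.0025), down 183.0840 (V=141.2440). Price 46.7727; hedge Δ=-0.5058, bond B=187.0746.
  t=0,j=0: stock 190.0000 → up 277.4000 (V=46.7727), down 125.4000 (V=134.0624). Price 55.7490; hedge Δ=-0.5743, bond B=164.8611.
The time-0 hedge costs 55.7490, which is the no-arbitrage price.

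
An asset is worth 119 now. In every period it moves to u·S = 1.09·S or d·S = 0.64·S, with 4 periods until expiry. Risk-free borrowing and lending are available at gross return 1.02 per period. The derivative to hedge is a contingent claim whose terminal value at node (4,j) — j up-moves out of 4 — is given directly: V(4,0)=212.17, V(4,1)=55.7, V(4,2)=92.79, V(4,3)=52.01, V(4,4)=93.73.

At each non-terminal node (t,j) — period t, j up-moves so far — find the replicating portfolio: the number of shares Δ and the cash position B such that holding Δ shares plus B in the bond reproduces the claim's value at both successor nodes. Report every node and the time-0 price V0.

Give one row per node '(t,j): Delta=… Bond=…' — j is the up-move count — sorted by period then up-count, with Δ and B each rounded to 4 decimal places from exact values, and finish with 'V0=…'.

(0,0): Delta=0.2329 Bond=43.9607
(1,0): Delta=-0.6485 Bond=111.9656
(1,1): Delta=0.3283 Bond=32.4747
(2,0): Delta=0.3120 Bond=67.3892
(2,1): Delta=-0.7523 Bond=122.8288
(2,2): Delta=0.4451 Bond=16.5997
(3,0): Delta=-11.1463 Bond=426.1815
(3,1): Delta=1.5514 Bond=2.8919
(3,2): Delta=-1.0015 Bond=147.8316
(3,3): Delta=0.6016 Bond=-7.1815
V0=71.6783

No-arbitrage ⇒ martingale measure with p* = (R−d)/(u−d) = 0.8444.
At expiry t=4: V(4,0)=212.1700, V(4,1)=55.7000, V(4,2)=92.7900, V(4,3)=52.0100, V(4,4)=93.7300
(3,0): S=31.1951. Δ = (V_up−V_dn)/(S_up−S_dn) = (55.7000−212.1700)/(34.0027−19.9649) = -11.1463. V = [p*·55.7000 + (1−p*)·212.1700]/1.02 = 78.4704. B = V − Δ·S = 426.1815.
(3,1): S=53.1292. Δ = (V_up−V_dn)/(S_up−S_dn) = (92.7900−55.7000)/(57.9108−34.0027) = 1.5514. V = [p*·92.7900 + (1−p*)·55.7000]/1.02 = 85.3142. B = V − Δ·S = 2.8919.
(3,2): S=90.4857. Δ = (V_up−V_dn)/(S_up−S_dn) = (52.0100−92.7900)/(98.6294−57.9108) = -1.0015. V = [p*·52.0100 + (1−p*)·92.7900]/1.02 = 57.2094. B = V − Δ·S = 147.8316.
(3,3): S=154.1085. Δ = (V_up−V_dn)/(S_up−S_dn) = (93.7300−52.0100)/(167.9782−98.6294) = 0.6016. V = [p*·93.7300 + (1−p*)·52.0100]/1.02 = 85.5296. B = V − Δ·S = -7.1815.
(2,0): S=48.7424. Δ = (V_up−V_dn)/(S_up−S_dn) = (85.3142−78.4704)/(53.1292−31.1951) = 0.3120. V = [p*·85.3142 + (1−p*)·78.4704]/1.02 = 82.5976. B = V − Δ·S = 67.3892.
(2,1): S=83.0144. Δ = (V_up−V_dn)/(S_up−S_dn) = (57.2094−85.3142)/(90.4857−53.1292) = -0.7523. V = [p*·57.2094 + (1−p*)·85.3142]/1.02 = 60.3737. B = V − Δ·S = 122.8288.
(2,2): S=141.3839. Δ = (V_up−V_dn)/(S_up−S_dn) = (85.5296−57.2094)/(154.1085−90.4857) = 0.4451. V = [p*·85.5296 + (1−p*)·57.2094]/1.02 = 79.5336. B = V − Δ·S = 16.5997.
(1,0): S=76.1600. Δ = (V_up−V_dn)/(S_up−S_dn) = (60.3737−82.5976)/(83.0144−48.7424) = -0.6485. V = [p*·60.3737 + (1−p*)·82.5976]/1.02 = 62.5792. B = V − Δ·S = 111.9656.
(1,1): S=129.7100. Δ = (V_up−V_dn)/(S_up−S_dn) = (79.5336−60.3737)/(141.3839−83.0144) = 0.3283. V = [p*·79.5336 + (1−p*)·60.3737]/1.02 = 75.0521. B = V − Δ·S = 32.4747.
(0,0): S=119.0000. Δ = (V_up−V_dn)/(S_up−S_dn) = (75.0521−62.5792)/(129.7100−76.1600) = 0.2329. V = [p*·75.0521 + (1−p*)·62.5792]/1.02 = 71.6783. B = V − Δ·S = 43.9607.
Self-financing check: at every node Δ·S+B equals the discounted successor values.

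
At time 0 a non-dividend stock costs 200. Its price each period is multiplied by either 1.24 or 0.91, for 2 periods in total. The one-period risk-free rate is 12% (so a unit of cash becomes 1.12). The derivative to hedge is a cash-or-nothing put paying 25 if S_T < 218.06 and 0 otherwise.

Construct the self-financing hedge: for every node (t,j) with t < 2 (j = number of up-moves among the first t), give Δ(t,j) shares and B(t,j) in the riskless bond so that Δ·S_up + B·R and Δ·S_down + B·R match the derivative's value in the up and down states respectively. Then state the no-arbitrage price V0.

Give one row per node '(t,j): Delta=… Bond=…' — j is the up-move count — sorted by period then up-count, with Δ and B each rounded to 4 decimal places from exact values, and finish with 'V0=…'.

(0,0): Delta=-0.1230 Bond=27.2320
(1,0): Delta=-0.4163 Bond=83.8745
(1,1): Delta=0.0000 Bond=0.0000
V0=2.6354

Since d<R<u, set p* = (R−d)/(u−d) = 0.6364; price each node as the discounted p*-expectation of its children.
Terminal payoffs: V(2,0)=25.0000, V(2,1)=0.0000, V(2,2)=0.0000
  t=1,j=0: stock 182.0000 → up 225.6800 (V=0.0000), down 165.6200 (V=25.0000). Price 8.1169; hedge Δ=-0.4163, bond B=83.8745.
  t=1,j=1: stock 248.0000 → up 307.5200 (V=0.0000), down 225.6800 (V=0.0000). Price 0.0000; hedge Δ=0.0000, bond B=0.0000.
  t=0,j=0: stock 200.0000 → up 248.0000 (V=0.0000), down 182.0000 (V=8.1169). Price 2.6354; hedge Δ=-0.1230, bond B=27.2320.
Each (Δ,B) replicates both successor values, so the strategy is self-financing and V0 is arbitrage-free.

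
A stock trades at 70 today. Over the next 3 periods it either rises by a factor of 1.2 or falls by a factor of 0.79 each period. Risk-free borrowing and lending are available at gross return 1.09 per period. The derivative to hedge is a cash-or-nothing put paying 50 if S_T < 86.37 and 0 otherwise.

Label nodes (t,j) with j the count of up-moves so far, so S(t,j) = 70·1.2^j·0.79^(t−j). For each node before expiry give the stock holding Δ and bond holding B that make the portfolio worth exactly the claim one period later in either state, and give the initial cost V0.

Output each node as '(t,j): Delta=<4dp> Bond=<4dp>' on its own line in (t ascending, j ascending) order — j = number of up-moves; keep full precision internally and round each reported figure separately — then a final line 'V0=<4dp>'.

Under the risk-neutral measure, an up-move has probability p* = (R−d)/(u−d) = 0.7317 and values discount at R = 1.09.
At expiry t=3: V(3,0)=50.0000, V(3,1)=50.0000, V(3,2)=50.0000, V(3,3)=0.0000
Node (2,0) S=43.6870: V=(p*·50.0000+(1−p*)·50.0000)/1.09=45.8716; Δ=(50.0000−50.0000)/(52.4244−34.5127)=0.0000; B=V−Δ·S=45.8716
Node (2,1) S=66.3600: V=(p*·50.0000+(1−p*)·50.0000)/1.09=45.8716; Δ=(50.0000−50.0000)/(79.6320−52.4244)=0.0000; B=V−Δ·S=45.8716
Node (2,2) S=100.8000: V=(p*·0.0000+(1−p*)·50.0000)/1.09=12.3070; Δ=(0.0000−50.0000)/(120.9600−79.6320)=-1.2098; B=V−Δ·S=134.2582
Node (1,0) S=55.3000: V=(p*·45.8716+(1−p*)·45.8716)/1.09=42.0840; Δ=(45.8716−45.8716)/(66.3600−43.6870)=0.0000; B=V−Δ·S=42.0840
Node (1,1) S=84.0000: V=(p*·12.3070+(1−p*)·45.8716)/1.09=19.5524; Δ=(12.3070−45.8716)/(100.8000−66.3600)=-0.9746; B=V−Δ·S=101.4172
Node (0,0) S=70.0000: V=(p*·19.5524+(1−p*)·42.0840)/1.09=23.4839; Δ=(19.5524−42.0840)/(84.0000−55.3000)=-0.7851; B=V−Δ·S=78.4390
The time-0 hedge costs 23.4839, which is the no-arbitrage price.

(0,0): Delta=-0.7851 Bond=78.4390
(1,0): Delta=0.0000 Bond=42.0840
(1,1): Delta=-0.9746 Bond=101.4172
(2,0): Delta=0.0000 Bond=45.8716
(2,1): Delta=0.0000 Bond=45.8716
(2,2): Delta=-1.2098 Bond=134.2582
V0=23.4839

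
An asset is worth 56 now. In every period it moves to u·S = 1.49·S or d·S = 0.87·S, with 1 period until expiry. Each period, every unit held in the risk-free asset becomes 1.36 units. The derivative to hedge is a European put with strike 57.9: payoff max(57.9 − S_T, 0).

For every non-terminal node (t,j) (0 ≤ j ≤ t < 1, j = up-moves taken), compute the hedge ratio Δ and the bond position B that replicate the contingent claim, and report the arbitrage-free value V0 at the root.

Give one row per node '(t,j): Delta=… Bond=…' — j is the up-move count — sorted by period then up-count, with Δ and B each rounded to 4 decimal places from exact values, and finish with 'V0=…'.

No-arbitrage ⇒ martingale measure with p* = (R−d)/(u−d) = 0.7903.
Terminal payoffs: V(1,0)=9.1800, V(1,1)=0.0000
(0,0): S=56.0000. Δ = (V_up−V_dn)/(S_up−S_dn) = (0.0000−9.1800)/(83.4400−48.7200) = -0.2644. V = [p*·0.0000 + (1−p*)·9.1800]/1.36 = 1.4153. B = V − Δ·S = 16.2218.
Each (Δ,B) replicates both successor values, so the strategy is self-financing and V0 is arbitrage-free.

(0,0): Delta=-0.2644 Bond=16.2218
V0=1.4153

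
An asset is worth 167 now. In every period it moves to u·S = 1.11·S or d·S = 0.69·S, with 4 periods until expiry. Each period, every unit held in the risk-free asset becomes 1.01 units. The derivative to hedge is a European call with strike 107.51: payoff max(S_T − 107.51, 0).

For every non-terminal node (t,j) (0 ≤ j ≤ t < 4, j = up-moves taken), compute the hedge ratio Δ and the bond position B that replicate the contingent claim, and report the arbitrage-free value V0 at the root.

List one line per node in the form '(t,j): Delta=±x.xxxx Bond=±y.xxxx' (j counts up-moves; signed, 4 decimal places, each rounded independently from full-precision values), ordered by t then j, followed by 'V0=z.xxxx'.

(0,0): Delta=0.8745 Bond=-78.4793
(1,0): Delta=0.5889 Bond=-46.3575
(1,1): Delta=0.9299 Bond=-89.5474
(2,0): Delta=0.0000 Bond=0.0000
(2,1): Delta=0.7033 Bond=-61.4526
(2,2): Delta=0.9740 Bond=-99.5023
(3,0): Delta=0.0000 Bond=0.0000
(3,1): Delta=0.0000 Bond=0.0000
(3,2): Delta=0.8399 Bond=-81.4631
(3,3): Delta=1.0000 Bond=-106.4455
V0=67.5543

Risk-neutral probability p* = (R−d)/(u−d) = (1.01−0.69)/(1.11−0.69) = 0.7619.
Payoff layer (t=4): V(4,0)=0.0000, V(4,1)=0.0000, V(4,2)=0.0000, V(4,3)=50.0821, V(4,4)=146.0078
  t=3,j=0: stock 54.8610 → up 60.8957 (V=0.0000), down 37.8541 (V=0.0000). Price 0.0000; hedge Δ=0.0000, bond B=0.0000.
  t=3,j=1: stock 88.2547 → up 97.9627 (V=0.0000), down 60.8957 (V=0.0000). Price 0.0000; hedge Δ=0.0000, bond B=0.0000.
  t=3,j=2: stock 141.9749 → up 157.5921 (V=50.0821), down 97.9627 (V=0.0000). Price 37.7800; hedge Δ=0.8399, bond B=-81.4631.
  t=3,j=3: stock 228.3944 → up 253.5178 (V=146.0078), down 157.5921 (V=50.0821). Price 121.9488; hedge Δ=1.0000, bond B=-106.4455.
  t=2,j=0: stock 79.5087 → up 88.2547 (V=0.0000), down 54.8610 (V=0.0000). Price 0.0000; hedge Δ=0.0000, bond B=0.0000.
  t=2,j=1: stock 127.9053 → up 141.9749 (V=37.7800), down 88.2547 (V=0.0000). Price 28.4998; hedge Δ=0.7033, bond B=-61.4526.
  t=2,j=2: stock 205.7607 → up 228.3944 (V=121.9488), down 141.9749 (V=37.7800). Price 100.8996; hedge Δ=0.9740, bond B=-99.5023.
  t=1,j=0: stock 115.2300 → up 127.9053 (V=28.4998), down 79.5087 (V=0.0000). Price 21.4991; hedge Δ=0.5889, bond B=-46.3575.
  t=1,j=1: stock 185.3700 → up 205.7607 (V=100.8996), down 127.9053 (V=28.4998). Price 82.8332; hedge Δ=0.9299, bond B=-89.5474.
  t=0,j=0: stock 167.0000 → up 185.3700 (V=82.8332), down 115.2300 (V=21.4991). Price 67.5543; hedge Δ=0.8745, bond B=-78.4793.
Self-financing check: at every node Δ·S+B equals the discounted successor values.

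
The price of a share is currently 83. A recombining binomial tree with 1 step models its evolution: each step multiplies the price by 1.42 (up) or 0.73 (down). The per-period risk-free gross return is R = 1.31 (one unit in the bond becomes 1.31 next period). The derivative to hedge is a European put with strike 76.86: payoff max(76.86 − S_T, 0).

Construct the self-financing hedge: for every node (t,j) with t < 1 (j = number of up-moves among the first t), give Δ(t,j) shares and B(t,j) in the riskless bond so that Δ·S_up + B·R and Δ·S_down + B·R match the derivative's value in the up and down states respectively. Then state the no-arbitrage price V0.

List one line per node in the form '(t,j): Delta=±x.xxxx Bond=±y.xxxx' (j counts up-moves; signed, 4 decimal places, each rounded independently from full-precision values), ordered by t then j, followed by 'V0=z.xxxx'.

(0,0): Delta=-0.2841 Bond=25.5597
V0=1.9800

The replicating-portfolio and risk-neutral prices coincide; use p* = (1.31−0.73)/(1.42−0.73) = 0.8406 for the latter.
Terminal values V(1,·): V(1,0)=16.2700, V(1,1)=0.0000
Node (0,0) S=83.0000: V=(p*·0.0000+(1−p*)·16.2700)/1.31=1.9800; Δ=(0.0000−16.2700)/(117.8600−60.5900)=-0.2841; B=V−Δ·S=25.5597
Root portfolio cost Δ·83+B reproduces V0=1.9800.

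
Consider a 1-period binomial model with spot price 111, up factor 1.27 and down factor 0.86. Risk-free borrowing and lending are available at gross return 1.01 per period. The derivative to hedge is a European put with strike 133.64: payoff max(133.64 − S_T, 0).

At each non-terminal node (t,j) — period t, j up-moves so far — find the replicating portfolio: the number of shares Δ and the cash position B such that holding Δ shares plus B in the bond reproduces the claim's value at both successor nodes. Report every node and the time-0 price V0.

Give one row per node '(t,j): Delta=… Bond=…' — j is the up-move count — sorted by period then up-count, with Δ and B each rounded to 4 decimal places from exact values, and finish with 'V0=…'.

(0,0): Delta=-0.8389 Bond=117.0939
V0=23.9720

No-arbitrage ⇒ martingale measure with p* = (R−d)/(u−d) = 0.3659.
Terminal values V(1,·): V(1,0)=38.1800, V(1,1)=0.0000
Node (0,0) S=111.0000: V=(p*·0.0000+(1−p*)·38.1800)/1.01=23.9720; Δ=(0.0000−38.1800)/(140.9700−95.4600)=-0.8389; B=V−Δ·S=117.0939
Each (Δ,B) replicates both successor values, so the strategy is self-financing and V0 is arbitrage-free.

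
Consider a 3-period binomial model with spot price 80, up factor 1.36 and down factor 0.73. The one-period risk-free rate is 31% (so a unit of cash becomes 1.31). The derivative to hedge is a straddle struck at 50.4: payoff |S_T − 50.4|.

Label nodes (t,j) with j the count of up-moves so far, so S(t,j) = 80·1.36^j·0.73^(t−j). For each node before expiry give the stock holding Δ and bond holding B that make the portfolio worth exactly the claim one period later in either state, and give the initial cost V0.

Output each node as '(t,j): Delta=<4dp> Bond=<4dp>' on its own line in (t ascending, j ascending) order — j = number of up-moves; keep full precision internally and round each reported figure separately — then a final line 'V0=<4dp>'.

(0,0): Delta=0.9972 Bond=-22.1858
(1,0): Delta=0.9365 Bond=-25.5195
(1,1): Delta=1.0000 Bond=-29.3689
(2,0): Delta=-0.4356 Bond=25.0647
(2,1): Delta=1.0000 Bond=-38.4733
(2,2): Delta=1.0000 Bond=-38.4733
V0=57.5896

Risk-neutral probability p* = (R−d)/(u−d) = (1.31−0.73)/(1.36−0.73) = 0.9206.
Payoff layer (t=3): V(3,0)=19.2786, V(3,1)=7.5795, V(3,2)=57.6166, V(3,3)=150.8365
  t=2,j=0: stock 42.6320 → up 57.9795 (V=7.5795), down 31.1214 (V=19.2786). Price 6.4947; hedge Δ=-0.4356, bond B=25.0647.
  t=2,j=1: stock 79.4240 → up 108.0166 (V=57.6166), down 57.9795 (V=7.5795). Price 40.9507; hedge Δ=1.0000, bond B=-38.4733.
  t=2,j=2: stock 147.9680 → up 201.2365 (V=150.8365), down 108.0166 (V=57.6166). Price 109.4947; hedge Δ=1.0000, bond B=-38.4733.
  t=1,j=0: stock 58.4000 → up 79.4240 (V=40.9507), down 42.6320 (V=6.4947). Price 29.1726; hedge Δ=0.9365, bond B=-25.5195.
  t=1,j=1: stock 108.8000 → up 147.9680 (V=109.4947), down 79.4240 (V=40.9507). Price 79.4311; hedge Δ=1.0000, bond B=-29.3689.
  t=0,j=0: stock 80.0000 → up 108.8000 (V=79.4311), down 58.4000 (V=29.1726). Price 57.5896; hedge Δ=0.9972, bond B=-22.1858.
The time-0 hedge costs 57.5896, which is the no-arbitrage price.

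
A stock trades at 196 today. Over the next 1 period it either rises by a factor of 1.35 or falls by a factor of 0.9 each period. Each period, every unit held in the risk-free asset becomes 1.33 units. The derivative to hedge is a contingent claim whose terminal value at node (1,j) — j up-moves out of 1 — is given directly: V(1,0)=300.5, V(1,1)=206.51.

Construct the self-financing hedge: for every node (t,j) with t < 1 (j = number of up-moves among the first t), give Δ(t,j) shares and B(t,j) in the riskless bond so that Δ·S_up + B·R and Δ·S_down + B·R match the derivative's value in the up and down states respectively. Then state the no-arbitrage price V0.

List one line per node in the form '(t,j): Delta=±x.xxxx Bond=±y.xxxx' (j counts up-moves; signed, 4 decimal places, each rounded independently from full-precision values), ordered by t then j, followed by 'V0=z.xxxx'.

No-arbitrage ⇒ martingale measure with p* = (R−d)/(u−d) = 0.9556.
Terminal values V(1,·): V(1,0)=300.5000, V(1,1)=206.5100
(0,0): S=196.0000. Δ = (V_up−V_dn)/(S_up−S_dn) = (206.5100−300.5000)/(264.6000−176.4000) = -1.0656. V = [p*·206.5100 + (1−p*)·300.5000]/1.33 = 158.4115. B = V − Δ·S = 367.2782.
Check: Δ(0,0)·S0 + B(0,0) = 158.4115 = V0.

(0,0): Delta=-1.0656 Bond=367.2782
V0=158.4115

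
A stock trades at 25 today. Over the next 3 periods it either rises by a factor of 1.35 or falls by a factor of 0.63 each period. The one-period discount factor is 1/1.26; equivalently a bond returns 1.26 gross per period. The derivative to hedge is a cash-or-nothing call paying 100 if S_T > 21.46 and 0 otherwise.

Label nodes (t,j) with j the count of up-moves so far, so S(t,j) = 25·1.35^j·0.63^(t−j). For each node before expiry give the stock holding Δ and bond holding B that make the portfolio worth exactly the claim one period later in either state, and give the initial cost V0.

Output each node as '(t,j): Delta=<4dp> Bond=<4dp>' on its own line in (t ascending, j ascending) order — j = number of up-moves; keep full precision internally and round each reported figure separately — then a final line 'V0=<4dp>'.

The replicating-portfolio and risk-neutral prices coincide; use p* = (1.26−0.63)/(1.35−0.63) = 0.8750 for the latter.
Terminal values V(3,·): V(3,0)=0.0000, V(3,1)=0.0000, V(3,2)=100.0000, V(3,3)=100.0000
  t=2,j=0: stock 9.9225 → up 13.3954 (V=0.0000), down 6.2512 (V=0.0000). Price 0.0000; hedge Δ=0.0000, bond B=0.0000.
  t=2,j=1: stock 21.2625 → up 28.7044 (V=100.0000), down 13.3954 (V=0.0000). Price 69.4444; hedge Δ=6.5321, bond B=-69.4444.
  t=2,j=2: stock 45.5625 → up 61.5094 (V=100.0000), down 28.7044 (V=100.0000). Price 79.3651; hedge Δ=0.0000, bond B=79.3651.
  t=1,j=0: stock 15.7500 → up 21.2625 (V=69.4444), down 9.9225 (V=0.0000). Price 48.2253; hedge Δ=6.1238, bond B=-48.2253.
  t=1,j=1: stock 33.7500 → up 45.5625 (V=79.3651), down 21.2625 (V=69.4444). Price 62.0040; hedge Δ=0.4083, bond B=48.2253.
  t=0,j=0: stock 25.0000 → up 33.7500 (V=62.0040), down 15.7500 (V=48.2253). Price 47.8426; hedge Δ=0.7655, bond B=28.7055.
Root portfolio cost Δ·25+B reproduces V0=47.8426.

(0,0): Delta=0.7655 Bond=28.7055
(1,0): Delta=6.1238 Bond=-48.2253
(1,1): Delta=0.4083 Bond=48.2253
(2,0): Delta=0.0000 Bond=0.0000
(2,1): Delta=6.5321 Bond=-69.4444
(2,2): Delta=0.0000 Bond=79.3651
V0=47.8426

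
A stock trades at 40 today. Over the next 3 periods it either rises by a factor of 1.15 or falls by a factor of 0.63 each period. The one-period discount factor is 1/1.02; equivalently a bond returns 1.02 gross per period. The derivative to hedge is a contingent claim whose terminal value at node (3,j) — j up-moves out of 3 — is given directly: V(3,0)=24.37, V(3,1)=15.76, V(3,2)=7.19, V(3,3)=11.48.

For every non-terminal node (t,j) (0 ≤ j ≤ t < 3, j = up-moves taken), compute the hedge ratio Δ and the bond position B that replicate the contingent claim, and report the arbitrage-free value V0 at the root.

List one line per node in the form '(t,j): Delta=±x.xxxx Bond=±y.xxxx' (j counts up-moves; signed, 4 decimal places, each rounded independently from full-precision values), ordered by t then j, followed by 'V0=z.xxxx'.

(0,0): Delta=-0.0619 Bond=12.3439
(1,0): Delta=-0.6419 Bond=27.2083
(1,1): Delta=0.0441 Bond=7.7183
(2,0): Delta=-1.0429 Bond=34.1190
(2,1): Delta=-0.5687 Bond=25.6303
(2,2): Delta=0.1560 Bond=1.9534
V0=9.8694

Since d<R<u, set p* = (R−d)/(u−d) = 0.7500; price each node as the discounted p*-expectation of its children.
At expiry t=3: V(3,0)=24.3700, V(3,1)=15.7600, V(3,2)=7.1900, V(3,3)=11.4800
Node (2,0) S=15.8760: V=(p*·15.7600+(1−p*)·24.3700)/1.02=17.5613; Δ=(15.7600−24.3700)/(18.2574−10.0019)=-1.0429; B=V−Δ·S=34.1190
Node (2,1) S=28.9800: V=(p*·7.1900+(1−p*)·15.7600)/1.02=9.1495; Δ=(7.1900−15.7600)/(33.3270−18.2574)=-0.5687; B=V−Δ·S=25.6303
Node (2,2) S=52.9000: V=(p*·11.4800+(1−p*)·7.1900)/1.02=10.2034; Δ=(11.4800−7.1900)/(60.8350−33.3270)=0.1560; B=V−Δ·S=1.9534
Node (1,0) S=25.2000: V=(p*·9.1495+(1−p*)·17.5613)/1.02=11.0318; Δ=(9.1495−17.5613)/(28.9800−15.8760)=-0.6419; B=V−Δ·S=27.2083
Node (1,1) S=46.0000: V=(p*·10.2034+(1−p*)·9.1495)/1.02=9.7450; Δ=(10.2034−9.1495)/(52.9000−28.9800)=0.0441; B=V−Δ·S=7.7183
Node (0,0) S=40.0000: V=(p*·9.7450+(1−p*)·11.0318)/1.02=9.8694; Δ=(9.7450−11.0318)/(46.0000−25.2000)=-0.0619; B=V−Δ·S=12.3439
Check: Δ(0,0)·S0 + B(0,0) = 9.8694 = V0.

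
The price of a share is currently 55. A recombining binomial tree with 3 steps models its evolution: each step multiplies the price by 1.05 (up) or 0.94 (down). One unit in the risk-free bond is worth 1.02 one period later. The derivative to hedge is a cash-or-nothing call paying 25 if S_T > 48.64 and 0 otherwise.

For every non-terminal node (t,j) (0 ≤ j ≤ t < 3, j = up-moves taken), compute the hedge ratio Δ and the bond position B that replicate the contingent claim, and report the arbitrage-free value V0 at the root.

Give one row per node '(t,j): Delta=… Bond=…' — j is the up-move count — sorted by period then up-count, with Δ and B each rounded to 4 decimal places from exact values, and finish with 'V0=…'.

The replicating-portfolio and risk-neutral prices coincide; use p* = (1.02−0.94)/(1.05−0.94) = 0.7273 for the latter.
Terminal payoffs: V(3,0)=0.0000, V(3,1)=25.0000, V(3,2)=25.0000, V(3,3)=25.0000
  t=2,j=0: stock 48.5980 → up 51.0279 (V=25.0000), down 45.6821 (V=0.0000). Price 17.8253; hedge Δ=4.6766, bond B=-209.4474.
  t=2,j=1: stock 54.2850 → up 56.9992 (V=25.0000), down 51.0279 (V=25.0000). Price 24.5098; hedge Δ=0.0000, bond B=24.5098.
  t=2,j=2: stock 60.6375 → up 63.6694 (V=25.0000), down 56.9992 (V=25.0000). Price 24.5098; hedge Δ=0.0000, bond B=24.5098.
  t=1,j=0: stock 51.7000 → up 54.2850 (V=24.5098), down 48.5980 (V=17.8253). Price 22.2419; hedge Δ=1.1754, bond B=-38.5262.
  t=1,j=1: stock 57.7500 → up 60.6375 (V=24.5098), down 54.2850 (V=24.5098). Price 24.0292; hedge Δ=0.0000, bond B=24.0292.
  t=0,j=0: stock 55.0000 → up 57.7500 (V=24.0292), down 51.7000 (V=22.2419). Price 23.0802; hedge Δ=0.2954, bond B=6.8320.
Self-financing check: at every node Δ·S+B equals the discounted successor values.

(0,0): Delta=0.2954 Bond=6.8320
(1,0): Delta=1.1754 Bond=-38.5262
(1,1): Delta=0.0000 Bond=24.0292
(2,0): Delta=4.6766 Bond=-209.4474
(2,1): Delta=0.0000 Bond=24.5098
(2,2): Delta=0.0000 Bond=24.5098
V0=23.0802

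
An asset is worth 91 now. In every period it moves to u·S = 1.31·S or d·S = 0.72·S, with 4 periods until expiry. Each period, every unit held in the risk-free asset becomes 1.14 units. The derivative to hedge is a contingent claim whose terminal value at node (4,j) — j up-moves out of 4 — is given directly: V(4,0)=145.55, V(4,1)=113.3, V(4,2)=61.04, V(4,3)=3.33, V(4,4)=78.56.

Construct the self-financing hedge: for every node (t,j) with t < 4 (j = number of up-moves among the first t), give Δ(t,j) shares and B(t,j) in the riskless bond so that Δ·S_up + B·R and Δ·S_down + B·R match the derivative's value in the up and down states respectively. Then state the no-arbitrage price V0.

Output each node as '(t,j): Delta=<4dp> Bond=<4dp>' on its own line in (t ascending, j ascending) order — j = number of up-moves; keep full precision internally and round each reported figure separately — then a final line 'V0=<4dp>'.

Risk-neutral probability p* = (R−d)/(u−d) = (1.14−0.72)/(1.31−0.72) = 0.7119.
Terminal values V(4,·): V(4,0)=145.5500, V(4,1)=113.3000, V(4,2)=61.0400, V(4,3)=3.3300, V(4,4)=78.5600
  t=3,j=0: stock 33.9656 → up 44.4949 (V=113.3000), down 24.4552 (V=145.5500). Price 107.5372; hedge Δ=-1.6093, bond B=162.1982.
  t=3,j=1: stock 61.7985 → up 80.9560 (V=61.0400), down 44.4949 (V=113.3000). Price 66.7526; hedge Δ=-1.4333, bond B=155.3289.
  t=3,j=2: stock 112.4389 → up 147.2949 (V=3.3300), down 80.9560 (V=61.0400). Price 17.5073; hedge Δ=-0.8699, bond B=115.3208.
  t=3,j=3: stock 204.5763 → up 267.9949 (V=78.5600), down 147.2949 (V=3.3300). Price 49.8979; hedge Δ=0.6233, bond B=-77.6106.
  t=2,j=0: stock 47.1744 → up 61.7985 (V=66.7526), down 33.9656 (V=107.5372). Price 68.8632; hedge Δ=-1.4653, bond B=137.9896.
  t=2,j=1: stock 85.8312 → up 112.4389 (V=17.5073), down 61.7985 (V=66.7526). Price 27.8040; hedge Δ=-0.9725, bond B=111.2707.
  t=2,j=2: stock 156.1651 → up 204.5763 (V=49.8979), down 112.4389 (V=17.5073). Price 35.5833; hedge Δ=0.3515, bond B=-19.3160.
  t=1,j=0: stock 65.5200 → up 85.8312 (V=27.8040), down 47.1744 (V=68.8632). Price 34.7672; hedge Δ=-1.0621, bond B=104.3591.
  t=1,j=1: stock 119.2100 → up 156.1651 (V=35.5833), down 85.8312 (V=27.8040). Price 29.2472; hedge Δ=0.1106, bond B=16.0620.
  t=0,j=0: stock 91.0000 → up 119.2100 (V=29.2472), down 65.5200 (V=34.7672). Price 27.0506; hedge Δ=-0.1028, bond B=36.4066.
The time-0 hedge costs 27.0506, which is the no-arbitrage price.

(0,0): Delta=-0.1028 Bond=36.4066
(1,0): Delta=-1.0621 Bond=104.3591
(1,1): Delta=0.1106 Bond=16.0620
(2,0): Delta=-1.4653 Bond=137.9896
(2,1): Delta=-0.9725 Bond=111.2707
(2,2): Delta=0.3515 Bond=-19.3160
(3,0): Delta=-1.6093 Bond=162.1982
(3,1): Delta=-1.4333 Bond=155.3289
(3,2): Delta=-0.8699 Bond=115.3208
(3,3): Delta=0.6233 Bond=-77.6106
V0=27.0506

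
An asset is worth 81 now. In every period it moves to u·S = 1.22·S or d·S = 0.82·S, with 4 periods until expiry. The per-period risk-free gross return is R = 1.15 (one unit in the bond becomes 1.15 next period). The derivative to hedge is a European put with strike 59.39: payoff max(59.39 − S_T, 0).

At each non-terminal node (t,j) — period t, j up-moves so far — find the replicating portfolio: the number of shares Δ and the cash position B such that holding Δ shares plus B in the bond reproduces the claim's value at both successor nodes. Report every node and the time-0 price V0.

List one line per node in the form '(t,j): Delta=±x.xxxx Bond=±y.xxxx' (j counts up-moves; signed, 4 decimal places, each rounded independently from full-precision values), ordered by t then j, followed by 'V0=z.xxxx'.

Under the risk-neutral measure, an up-move has probability p* = (R−d)/(u−d) = 0.8250 and values discount at R = 1.15.
Payoff layer (t=4): V(4,0)=22.7681, V(4,1)=4.9038, V(4,2)=0.0000, V(4,3)=0.0000, V(4,4)=0.0000
(3,0): S=44.6608. Δ = (V_up−V_dn)/(S_up−S_dn) = (4.9038−22.7681)/(54.4862−36.6219) = -1.0000. V = [p*·4.9038 + (1−p*)·22.7681]/1.15 = 6.9827. B = V − Δ·S = 51.6435.
(3,1): S=66.4466. Δ = (V_up−V_dn)/(S_up−S_dn) = (0.0000−4.9038)/(81.0648−54.4862) = -0.1845. V = [p*·0.0000 + (1−p*)·4.9038]/1.15 = 0.7462. B = V − Δ·S = 13.0058.
(3,2): S=98.8595. Δ = (V_up−V_dn)/(S_up−S_dn) = (0.0000−0.0000)/(120.6086−81.0648) = 0.0000. V = [p*·0.0000 + (1−p*)·0.0000]/1.15 = 0.0000. B = V − Δ·S = 0.0000.
(3,3): S=147.0837. Δ = (V_up−V_dn)/(S_up−S_dn) = (0.0000−0.0000)/(179.4421−120.6086) = 0.0000. V = [p*·0.0000 + (1−p*)·0.0000]/1.15 = 0.0000. B = V − Δ·S = 0.0000.
(2,0): S=54.4644. Δ = (V_up−V_dn)/(S_up−S_dn) = (0.7462−6.9827)/(66.4466−44.6608) = -0.2863. V = [p*·0.7462 + (1−p*)·6.9827]/1.15 = 1.5979. B = V − Δ·S = 17.1890.
(2,1): S=81.0324. Δ = (V_up−V_dn)/(S_up−S_dn) = (0.0000−0.7462)/(98.8595−66.4466) = -0.0230. V = [p*·0.0000 + (1−p*)·0.7462]/1.15 = 0.1136. B = V − Δ·S = 1.9791.
(2,2): S=120.5604. Δ = (V_up−V_dn)/(S_up−S_dn) = (0.0000−0.0000)/(147.0837−98.8595) = 0.0000. V = [p*·0.0000 + (1−p*)·0.0000]/1.15 = 0.0000. B = V − Δ·S = 0.0000.
(1,0): S=66.4200. Δ = (V_up−V_dn)/(S_up−S_dn) = (0.1136−1.5979)/(81.0324−54.4644) = -0.0559. V = [p*·0.1136 + (1−p*)·1.5979]/1.15 = 0.3246. B = V − Δ·S = 4.0355.
(1,1): S=98.8200. Δ = (V_up−V_dn)/(S_up−S_dn) = (0.0000−0.1136)/(120.5604−81.0324) = -0.0029. V = [p*·0.0000 + (1−p*)·0.1136]/1.15 = 0.0173. B = V − Δ·S = 0.3012.
(0,0): S=81.0000. Δ = (V_up−V_dn)/(S_up−S_dn) = (0.0173−0.3246)/(98.8200−66.4200) = -0.0095. V = [p*·0.0173 + (1−p*)·0.3246]/1.15 = 0.0618. B = V − Δ·S = 0.8302.
Self-financing check: at every node Δ·S+B equals the discounted successor values.

(0,0): Delta=-0.0095 Bond=0.8302
(1,0): Delta=-0.0559 Bond=4.0355
(1,1): Delta=-0.0029 Bond=0.3012
(2,0): Delta=-0.2863 Bond=17.1890
(2,1): Delta=-0.0230 Bond=1.9791
(2,2): Delta=0.0000 Bond=0.0000
(3,0): Delta=-1.0000 Bond=51.6435
(3,1): Delta=-0.1845 Bond=13.0058
(3,2): Delta=0.0000 Bond=0.0000
(3,3): Delta=0.0000 Bond=0.0000
V0=0.0618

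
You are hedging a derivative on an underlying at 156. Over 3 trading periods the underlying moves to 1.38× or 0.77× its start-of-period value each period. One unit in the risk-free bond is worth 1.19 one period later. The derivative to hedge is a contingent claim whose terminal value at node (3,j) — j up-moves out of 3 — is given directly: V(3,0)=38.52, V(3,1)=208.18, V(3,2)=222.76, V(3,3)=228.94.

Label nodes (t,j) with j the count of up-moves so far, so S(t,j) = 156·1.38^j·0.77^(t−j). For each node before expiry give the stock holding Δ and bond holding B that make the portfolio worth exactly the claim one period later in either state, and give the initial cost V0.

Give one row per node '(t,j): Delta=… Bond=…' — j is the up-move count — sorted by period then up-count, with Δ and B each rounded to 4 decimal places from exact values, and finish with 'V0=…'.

(0,0): Delta=0.1903 Bond=98.6629
(1,0): Delta=0.7212 Bond=53.6385
(1,1): Delta=0.0563 Bond=146.2574
(2,0): Delta=3.0071 Bond=-147.5975
(2,1): Delta=0.1442 Bond=159.4754
(2,2): Delta=0.0341 Bond=180.6378
V0=128.3487

Risk-neutral probability p* = (R−d)/(u−d) = (1.19−0.77)/(1.38−0.77) = 0.6885.
Terminal values V(3,·): V(3,0)=38.5200, V(3,1)=208.1800, V(3,2)=222.7600, V(3,3)=228.9400
(2,0): S=92.4924. Δ = (V_up−V_dn)/(S_up−S_dn) = (208.1800−38.5200)/(127.6395−71.2191) = 3.0071. V = [p*·208.1800 + (1−p*)·38.5200]/1.19 = 130.5337. B = V − Δ·S = -147.5975.
(2,1): S=165.7656. Δ = (V_up−V_dn)/(S_up−S_dn) = (222.7600−208.1800)/(228.7565−127.6395) = 0.1442. V = [p*·222.7600 + (1−p*)·208.1800]/1.19 = 183.3770. B = V − Δ·S = 159.4754.
(2,2): S=297.0864. Δ = (V_up−V_dn)/(S_up−S_dn) = (228.9400−222.7600)/(409.9792−228.7565) = 0.0341. V = [p*·228.9400 + (1−p*)·222.7600]/1.19 = 190.7690. B = V − Δ·S = 180.6378.
(1,0): S=120.1200. Δ = (V_up−V_dn)/(S_up−S_dn) = (183.3770−130.5337)/(165.7656−92.4924) = 0.7212. V = [p*·183.3770 + (1−p*)·130.5337]/1.19 = 140.2669. B = V − Δ·S = 53.6385.
(1,1): S=215.2800. Δ = (V_up−V_dn)/(S_up−S_dn) = (190.7690−183.3770)/(297.0864−165.7656) = 0.0563. V = [p*·190.7690 + (1−p*)·183.3770]/1.19 = 158.3753. B = V − Δ·S = 146.2574.
(0,0): S=156.0000. Δ = (V_up−V_dn)/(S_up−S_dn) = (158.3753−140.2669)/(215.2800−120.1200) = 0.1903. V = [p*·158.3753 + (1−p*)·140.2669]/1.19 = 128.3487. B = V − Δ·S = 98.6629.
Self-financing check: at every node Δ·S+B equals the discounted successor values.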